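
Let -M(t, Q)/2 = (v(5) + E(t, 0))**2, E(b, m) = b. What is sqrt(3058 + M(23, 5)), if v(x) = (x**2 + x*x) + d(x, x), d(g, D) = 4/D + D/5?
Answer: I*sqrt(203302)/5 ≈ 90.178*I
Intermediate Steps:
d(g, D) = 4/D + D/5 (d(g, D) = 4/D + D*(1/5) = 4/D + D/5)
v(x) = 2*x**2 + 4/x + x/5 (v(x) = (x**2 + x*x) + (4/x + x/5) = (x**2 + x**2) + (4/x + x/5) = 2*x**2 + (4/x + x/5) = 2*x**2 + 4/x + x/5)
M(t, Q) = -2*(259/5 + t)**2 (M(t, Q) = -2*((2*5**2 + 4/5 + (1/5)*5) + t)**2 = -2*((2*25 + 4*(1/5) + 1) + t)**2 = -2*((50 + 4/5 + 1) + t)**2 = -2*(259/5 + t)**2)
sqrt(3058 + M(23, 5)) = sqrt(3058 - 2*(259 + 5*23)**2/25) = sqrt(3058 - 2*(259 + 115)**2/25) = sqrt(3058 - 2/25*374**2) = sqrt(3058 - 2/25*139876) = sqrt(3058 - 279752/25) = sqrt(-203302/25) = I*sqrt(203302)/5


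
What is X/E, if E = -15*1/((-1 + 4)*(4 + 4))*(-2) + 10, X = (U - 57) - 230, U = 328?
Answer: 164/45 ≈ 3.6444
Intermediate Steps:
X = 41 (X = (328 - 57) - 230 = 271 - 230 = 41)
E = 45/4 (E = -15/(8*3)*(-2) + 10 = -15/24*(-2) + 10 = -15*1/24*(-2) + 10 = -5/8*(-2) + 10 = 5/4 + 10 = 45/4 ≈ 11.250)
X/E = 41/(45/4) = 41*(4/45) = 164/45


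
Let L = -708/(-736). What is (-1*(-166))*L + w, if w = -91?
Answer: 6319/92 ≈ 68.685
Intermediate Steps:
L = 177/184 (L = -708*(-1/736) = 177/184 ≈ 0.96196)
(-1*(-166))*L + w = -1*(-166)*(177/184) - 91 = 166*(177/184) - 91 = 14691/92 - 91 = 6319/92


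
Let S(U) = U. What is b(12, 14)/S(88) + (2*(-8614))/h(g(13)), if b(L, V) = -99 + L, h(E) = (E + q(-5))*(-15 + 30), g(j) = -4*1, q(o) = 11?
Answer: -1525199/9240 ≈ -165.06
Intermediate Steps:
g(j) = -4
h(E) = 165 + 15*E (h(E) = (E + 11)*(-15 + 30) = (11 + E)*15 = 165 + 15*E)
b(12, 14)/S(88) + (2*(-8614))/h(g(13)) = (-99 + 12)/88 + (2*(-8614))/(165 + 15*(-4)) = -87*1/88 - 17228/(165 - 60) = -87/88 - 17228/105 = -1525199/9240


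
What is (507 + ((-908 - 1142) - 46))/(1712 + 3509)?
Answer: -7/23 ≈ -0.30435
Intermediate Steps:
(507 + ((-908 - 1142) - 46))/(1712 + 3509) = (507 + (-2050 - 46))/5221 = (507 - 2096)*(1/5221) = -1589*1/5221 = -7/23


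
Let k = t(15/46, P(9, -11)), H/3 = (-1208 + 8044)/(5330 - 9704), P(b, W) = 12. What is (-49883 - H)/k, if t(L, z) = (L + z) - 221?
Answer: 1672619294/6997671 ≈ 239.03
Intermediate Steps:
H = -3418/729 (H = 3*((-1208 + 8044)/(5330 - 9704)) = 3*(6836/(-4374)) = 3*(6836*(-1/4374)) = 3*(-3418/2187) = -3418/729 ≈ -4.6886)
t(L, z) = -221 + L + z
k = -9599/46 (k = -221 + 15/46 + 12 = -9599/46 ≈ -208.67)
(-49883 - H)/k = (-49883 - 1*(-3418/729))/(-9599/46) = (-49883 + 3418/729)*(-46/9599) = -36361289/729*(-46/9599) = 1672619294/6997671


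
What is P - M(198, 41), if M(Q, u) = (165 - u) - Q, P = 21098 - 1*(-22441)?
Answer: 43613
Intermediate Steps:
P = 43539 (P = 21098 + 22441 = 43539)
M(Q, u) = 165 - Q - u
P - M(198, 41) = 43539 - (165 - 1*198 - 1*41) = 43539 - (165 - 198 - 41) = 43539 - 1*(-74) = 43539 + 74 = 43613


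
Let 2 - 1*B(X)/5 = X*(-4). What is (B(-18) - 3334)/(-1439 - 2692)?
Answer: 1228/1377 ≈ 0.89179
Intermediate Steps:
B(X) = 10 + 20*X (B(X) = 10 - 5*X*(-4) = 10 - (-20)*X = 10 + 20*X)
(B(-18) - 3334)/(-1439 - 2692) = ((10 + 20*(-18)) - 3334)/(-1439 - 2692) = ((10 - 360) - 3334)/(-4131) = (-350 - 3334)*(-1/4131) = -3684*(-1/4131) = 1228/1377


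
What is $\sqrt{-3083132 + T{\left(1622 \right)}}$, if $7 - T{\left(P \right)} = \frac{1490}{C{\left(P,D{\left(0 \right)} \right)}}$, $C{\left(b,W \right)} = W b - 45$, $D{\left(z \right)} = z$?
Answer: $\frac{i \sqrt{27747827}}{3} \approx 1755.9 i$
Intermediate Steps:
$C{\left(b,W \right)} = -45 + W b$
$T{\left(P \right)} = \frac{361}{9}$ ($T{\left(P \right)} = 7 - \frac{1490}{-45 + 0 P} = 7 - \frac{1490}{-45 + 0} = 7 - \frac{1490}{-45} = 7 - 1490 \left(- \frac{1}{45}\right) = 7 - - \frac{298}{9} = 7 + \frac{298}{9} = \frac{361}{9}$)
$\sqrt{-3083132 + T{\left(1622 \right)}} = \sqrt{-3083132 + \frac{361}{9}} = \sqrt{- \frac{27747827}{9}} = \frac{i \sqrt{27747827}}{3}$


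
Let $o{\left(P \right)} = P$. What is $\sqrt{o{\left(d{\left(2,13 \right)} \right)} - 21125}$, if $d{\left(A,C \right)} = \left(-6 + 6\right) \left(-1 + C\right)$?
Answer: $65 i \sqrt{5} \approx 145.34 i$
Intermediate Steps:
$d{\left(A,C \right)} = 0$ ($d{\left(A,C \right)} = 0 \left(-1 + C\right) = 0$)
$\sqrt{o{\left(d{\left(2,13 \right)} \right)} - 21125} = \sqrt{0 - 21125} = \sqrt{-21125} = 65 i \sqrt{5}$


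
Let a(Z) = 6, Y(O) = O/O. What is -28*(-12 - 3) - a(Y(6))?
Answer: 414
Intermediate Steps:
Y(O) = 1
-28*(-12 - 3) - a(Y(6)) = -28*(-12 - 3) - 1*6 = -28*(-15) - 6 = 420 - 6 = 414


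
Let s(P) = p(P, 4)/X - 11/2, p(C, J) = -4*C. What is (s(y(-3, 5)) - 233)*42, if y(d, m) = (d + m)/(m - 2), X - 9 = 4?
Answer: -130333/13 ≈ -10026.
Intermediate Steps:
X = 13 (X = 9 + 4 = 13)
y(d, m) = (d + m)/(-2 + m)
s(P) = -11/2 - 4*P/13 (s(P) = -4*P/13 - 11/2 = -11/2 - 4*P/13)
(s(y(-3, 5)) - 233)*42 = ((-11/2 - 4*(-3 + 5)/(13*(-2 + 5))) - 233)*42 = ((-11/2 - 4*2/(13*3)) - 233)*42 = ((-11/2 - 4*2/39) - 233)*42 = ((-11/2 - 4/13*⅔) - 233)*42 = ((-11/2 - 8/39) - 233)*42 = (-445/78 - 233)*42 = -18619/78*42 = -130333/13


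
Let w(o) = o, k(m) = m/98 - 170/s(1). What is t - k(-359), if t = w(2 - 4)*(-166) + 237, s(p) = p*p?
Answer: 72781/98 ≈ 742.66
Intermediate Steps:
s(p) = p**2
k(m) = -170 + m/98 (k(m) = m/98 - 170/(1**2) = m*(1/98) - 170/1 = m/98 - 170*1 = m/98 - 170 = -170 + m/98)
t = 569 (t = (2 - 4)*(-166) + 237 = -2*(-166) + 237 = 332 + 237 = 569)
t - k(-359) = 569 - (-170 + (1/98)*(-359)) = 569 - (-170 - 359/98) = 569 - 1*(-17019/98) = 569 + 17019/98 = 72781/98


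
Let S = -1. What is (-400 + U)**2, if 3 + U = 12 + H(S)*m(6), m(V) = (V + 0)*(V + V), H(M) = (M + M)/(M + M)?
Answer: 101761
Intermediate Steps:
H(M) = 1 (H(M) = (2*M)/((2*M)) = (2*M)*(1/(2*M)) = 1)
m(V) = 2*V**2 (m(V) = V*(2*V) = 2*V**2)
U = 81 (U = -3 + (12 + 1*(2*6**2)) = -3 + (12 + 1*(2*36)) = -3 + (12 + 1*72) = -3 + (12 + 72) = -3 + 84 = 81)
(-400 + U)**2 = (-400 + 81)**2 = (-319)**2 = 101761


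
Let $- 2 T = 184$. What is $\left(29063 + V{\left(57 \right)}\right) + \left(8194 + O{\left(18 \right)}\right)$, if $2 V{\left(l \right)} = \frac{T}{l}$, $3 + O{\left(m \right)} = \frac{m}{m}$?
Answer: $\frac{2123489}{57} \approx 37254.0$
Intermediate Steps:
$O{\left(m \right)} = -2$ ($O{\left(m \right)} = -3 + \frac{m}{m} = -3 + 1 = -2$)
$T = -92$ ($T = \left(- \frac{1}{2}\right) 184 = -92$)
$V{\left(l \right)} = - \frac{46}{l}$ ($V{\left(l \right)} = \frac{\left(-92\right) \frac{1}{l}}{2} = - \frac{46}{l}$)
$\left(29063 + V{\left(57 \right)}\right) + \left(8194 + O{\left(18 \right)}\right) = \left(29063 - \frac{46}{57}\right) + \left(8194 - 2\right) = \left(29063 - \frac{46}{57}\right) + 8192 = \frac{1656545}{57} + 8192 = \frac{2123489}{57}$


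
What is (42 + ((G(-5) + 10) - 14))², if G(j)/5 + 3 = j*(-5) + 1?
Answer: 23409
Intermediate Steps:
G(j) = -10 - 25*j (G(j) = -15 + 5*(j*(-5) + 1) = -15 + 5*(-5*j + 1) = -15 + 5*(1 - 5*j) = -15 + (5 - 25*j) = -10 - 25*j)
(42 + ((G(-5) + 10) - 14))² = (42 + (((-10 - 25*(-5)) + 10) - 14))² = (42 + (((-10 + 125) + 10) - 14))² = (42 + ((115 + 10) - 14))² = (42 + (125 - 14))² = (42 + 111)² = 153² = 23409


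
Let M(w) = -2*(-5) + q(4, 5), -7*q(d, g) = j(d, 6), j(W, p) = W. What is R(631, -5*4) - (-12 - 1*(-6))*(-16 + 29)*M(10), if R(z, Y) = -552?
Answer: 1284/7 ≈ 183.43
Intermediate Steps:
q(d, g) = -d/7
M(w) = 66/7 (M(w) = -2*(-5) - ⅐*4 = 10 - 4/7 = 66/7)
R(631, -5*4) - (-12 - 1*(-6))*(-16 + 29)*M(10) = -552 - (-12 - 1*(-6))*(-16 + 29)*66/7 = -552 - (-12 + 6)*13*66/7 = -552 - (-6*13)*66/7 = -552 - (-78)*66/7 = -552 - 1*(-5148/7) = -552 + 5148/7 = 1284/7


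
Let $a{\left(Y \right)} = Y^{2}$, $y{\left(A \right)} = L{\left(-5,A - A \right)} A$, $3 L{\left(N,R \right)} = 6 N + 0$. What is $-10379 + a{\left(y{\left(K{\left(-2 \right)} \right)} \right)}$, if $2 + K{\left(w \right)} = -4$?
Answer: $-6779$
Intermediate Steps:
$K{\left(w \right)} = -6$ ($K{\left(w \right)} = -2 - 4 = -6$)
$L{\left(N,R \right)} = 2 N$ ($L{\left(N,R \right)} = \frac{6 N + 0}{3} = \frac{6 N}{3} = 2 N$)
$y{\left(A \right)} = - 10 A$ ($y{\left(A \right)} = 2 \left(-5\right) A = - 10 A$)
$-10379 + a{\left(y{\left(K{\left(-2 \right)} \right)} \right)} = -10379 + \left(\left(-10\right) \left(-6\right)\right)^{2} = -10379 + 60^{2} = -10379 + 3600 = -6779$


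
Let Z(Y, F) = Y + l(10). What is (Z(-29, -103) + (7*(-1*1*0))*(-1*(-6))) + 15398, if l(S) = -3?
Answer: 15366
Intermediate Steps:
Z(Y, F) = -3 + Y (Z(Y, F) = Y - 3 = -3 + Y)
(Z(-29, -103) + (7*(-1*1*0))*(-1*(-6))) + 15398 = ((-3 - 29) + (7*(-1*1*0))*(-1*(-6))) + 15398 = (-32 + (7*(-1*0))*6) + 15398 = (-32 + (7*0)*6) + 15398 = (-32 + 0*6) + 15398 = (-32 + 0) + 15398 = -32 + 15398 = 15366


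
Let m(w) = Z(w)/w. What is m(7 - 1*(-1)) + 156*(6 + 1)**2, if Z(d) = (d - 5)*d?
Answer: 7647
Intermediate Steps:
Z(d) = d*(-5 + d) (Z(d) = (-5 + d)*d = d*(-5 + d))
m(w) = -5 + w (m(w) = (w*(-5 + w))/w = -5 + w)
m(7 - 1*(-1)) + 156*(6 + 1)**2 = (-5 + (7 - 1*(-1))) + 156*(6 + 1)**2 = (-5 + (7 + 1)) + 156*7**2 = (-5 + 8) + 156*49 = 3 + 7644 = 7647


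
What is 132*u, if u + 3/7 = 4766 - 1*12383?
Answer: -7038504/7 ≈ -1.0055e+6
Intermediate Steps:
u = -53322/7 (u = -3/7 + (4766 - 1*12383) = -3/7 + (4766 - 12383) = -3/7 - 7617 = -53322/7 ≈ -7617.4)
132*u = 132*(-53322/7) = -7038504/7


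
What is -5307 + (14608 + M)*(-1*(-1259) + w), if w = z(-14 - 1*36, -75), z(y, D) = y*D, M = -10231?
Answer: 21919086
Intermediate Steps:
z(y, D) = D*y
w = 3750 (w = -75*(-14 - 1*36) = -75*(-14 - 36) = -75*(-50) = 3750)
-5307 + (14608 + M)*(-1*(-1259) + w) = -5307 + (14608 - 10231)*(-1*(-1259) + 3750) = -5307 + 4377*(1259 + 3750) = -5307 + 4377*5009 = -5307 + 21924393 = 21919086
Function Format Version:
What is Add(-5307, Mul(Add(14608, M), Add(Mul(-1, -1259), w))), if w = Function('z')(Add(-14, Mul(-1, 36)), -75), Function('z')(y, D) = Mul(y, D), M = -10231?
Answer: 21919086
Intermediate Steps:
Function('z')(y, D) = Mul(D, y)
w = 3750 (w = Mul(-75, Add(-14, Mul(-1, 36))) = Mul(-75, Add(-14, -36)) = Mul(-75, -50) = 3750)
Add(-5307, Mul(Add(14608, M), Add(Mul(-1, -1259), w))) = Add(-5307, Mul(Add(14608, -10231), Add(Mul(-1, -1259), 3750))) = Add(-5307, Mul(4377, Add(1259, 3750))) = Add(-5307, Mul(4377, 5009)) = Add(-5307, 21924393) = 21919086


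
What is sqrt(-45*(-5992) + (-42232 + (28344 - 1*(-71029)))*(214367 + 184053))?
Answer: 42*sqrt(12906115) ≈ 1.5089e+5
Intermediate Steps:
sqrt(-45*(-5992) + (-42232 + (28344 - 1*(-71029)))*(214367 + 184053)) = sqrt(269640 + (-42232 + (28344 + 71029))*398420) = sqrt(269640 + (-42232 + 99373)*398420) = sqrt(269640 + 57141*398420) = sqrt(269640 + 22766117220) = sqrt(22766386860) = 42*sqrt(12906115)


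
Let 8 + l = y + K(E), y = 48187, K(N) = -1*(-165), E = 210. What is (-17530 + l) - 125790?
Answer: -94976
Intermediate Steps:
K(N) = 165
l = 48344 (l = -8 + (48187 + 165) = -8 + 48352 = 48344)
(-17530 + l) - 125790 = (-17530 + 48344) - 125790 = 30814 - 125790 = -94976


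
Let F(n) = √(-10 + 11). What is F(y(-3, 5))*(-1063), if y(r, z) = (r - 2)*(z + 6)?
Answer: -1063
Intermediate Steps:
y(r, z) = (-2 + r)*(6 + z)
F(n) = 1 (F(n) = √1 = 1)
F(y(-3, 5))*(-1063) = 1*(-1063) = -1063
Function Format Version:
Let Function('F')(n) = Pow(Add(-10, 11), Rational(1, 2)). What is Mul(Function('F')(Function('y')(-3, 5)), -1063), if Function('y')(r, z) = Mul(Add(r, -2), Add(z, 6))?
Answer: -1063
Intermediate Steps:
Function('y')(r, z) = Mul(Add(-2, r), Add(6, z))
Function('F')(n) = 1 (Function('F')(n) = Pow(1, Rational(1, 2)) = 1)
Mul(Function('F')(Function('y')(-3, 5)), -1063) = Mul(1, -1063) = -1063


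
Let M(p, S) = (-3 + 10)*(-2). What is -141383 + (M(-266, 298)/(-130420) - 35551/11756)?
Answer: -54193882256749/383304380 ≈ -1.4139e+5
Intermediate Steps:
M(p, S) = -14 (M(p, S) = 7*(-2) = -14)
-141383 + (M(-266, 298)/(-130420) - 35551/11756) = -141383 + (-14/(-130420) - 35551/11756) = -141383 + (-14*(-1/130420) - 35551*1/11756) = -141383 + (7/65210 - 35551/11756) = -141383 - 1159099209/383304380 = -54193882256749/383304380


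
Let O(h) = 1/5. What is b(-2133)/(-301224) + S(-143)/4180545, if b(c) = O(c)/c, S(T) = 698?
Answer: 3322024955/19896631695864 ≈ 0.00016696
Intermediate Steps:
O(h) = ⅕
b(c) = 1/(5*c)
b(-2133)/(-301224) + S(-143)/4180545 = ((⅕)/(-2133))/(-301224) + 698/4180545 = ((⅕)*(-1/2133))*(-1/301224) + 698*(1/4180545) = -1/10665*(-1/301224) + 698/4180545 = 1/3212553960 + 698/4180545 = 3322024955/19896631695864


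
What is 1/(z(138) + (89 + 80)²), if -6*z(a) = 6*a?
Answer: 1/28423 ≈ 3.5183e-5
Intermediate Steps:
z(a) = -a
1/(z(138) + (89 + 80)²) = 1/(-1*138 + (89 + 80)²) = 1/(-138 + 169²) = 1/(-138 + 28561) = 1/28423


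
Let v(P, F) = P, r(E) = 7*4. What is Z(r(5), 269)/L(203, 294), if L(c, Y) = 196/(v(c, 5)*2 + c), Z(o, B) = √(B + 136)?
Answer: 783*√5/28 ≈ 62.530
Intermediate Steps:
r(E) = 28
Z(o, B) = √(136 + B)
L(c, Y) = 196/(3*c) (L(c, Y) = 196/(c*2 + c) = 196/(2*c + c) = 196/((3*c)) = 196*(1/(3*c)) = 196/(3*c))
Z(r(5), 269)/L(203, 294) = √(136 + 269)/(((196/3)/203)) = √405/(((196/3)*(1/203))) = (9*√5)/(28/87) = (9*√5)*(87/28) = 783*√5/28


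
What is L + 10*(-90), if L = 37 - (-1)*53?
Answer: -810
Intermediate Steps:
L = 90 (L = 37 - 1*(-53) = 37 + 53 = 90)
L + 10*(-90) = 90 + 10*(-90) = 90 - 900 = -810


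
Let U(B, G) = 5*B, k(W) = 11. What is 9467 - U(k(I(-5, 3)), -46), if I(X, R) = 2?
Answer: 9412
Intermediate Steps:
9467 - U(k(I(-5, 3)), -46) = 9467 - 5*11 = 9467 - 1*55 = 9467 - 55 = 9412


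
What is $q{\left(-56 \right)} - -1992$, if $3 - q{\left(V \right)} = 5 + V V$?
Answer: $-1146$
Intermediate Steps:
$q{\left(V \right)} = -2 - V^{2}$ ($q{\left(V \right)} = 3 - \left(5 + V V\right) = 3 - \left(5 + V^{2}\right) = -2 - V^{2}$)
$q{\left(-56 \right)} - -1992 = \left(-2 - \left(-56\right)^{2}\right) - -1992 = \left(-2 - 3136\right) + 1992 = -3138 + 1992 = -1146$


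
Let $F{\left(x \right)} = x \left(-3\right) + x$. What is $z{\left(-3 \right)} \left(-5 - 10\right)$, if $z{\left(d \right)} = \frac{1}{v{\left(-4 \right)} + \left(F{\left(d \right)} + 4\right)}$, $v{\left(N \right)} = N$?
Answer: $- \frac{5}{2} \approx -2.5$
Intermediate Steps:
$F{\left(x \right)} = - 2 x$ ($F{\left(x \right)} = - 3 x + x = - 2 x$)
$z{\left(d \right)} = - \frac{1}{2 d}$ ($z{\left(d \right)} = \frac{1}{-4 - \left(-4 + 2 d\right)} = \frac{1}{\left(-2\right) d} = - \frac{1}{2 d}$)
$z{\left(-3 \right)} \left(-5 - 10\right) = - \frac{1}{2 \left(-3\right)} \left(-5 - 10\right) = \left(- \frac{1}{2}\right) \left(- \frac{1}{3}\right) \left(-15\right) = \frac{1}{6} \left(-15\right) = - \frac{5}{2}$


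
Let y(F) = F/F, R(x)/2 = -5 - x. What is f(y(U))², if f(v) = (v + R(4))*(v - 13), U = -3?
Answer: 41616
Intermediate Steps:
R(x) = -10 - 2*x (R(x) = 2*(-5 - x) = -10 - 2*x)
y(F) = 1
f(v) = (-18 + v)*(-13 + v) (f(v) = (v + (-10 - 2*4))*(v - 13) = (v + (-10 - 8))*(-13 + v) = (v - 18)*(-13 + v) = (-18 + v)*(-13 + v))
f(y(U))² = (234 + 1² - 31*1)² = (234 + 1 - 31)² = 204² = 41616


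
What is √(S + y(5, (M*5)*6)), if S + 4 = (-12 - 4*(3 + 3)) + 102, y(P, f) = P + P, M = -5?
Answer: 6*√2 ≈ 8.4853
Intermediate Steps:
y(P, f) = 2*P
S = 62 (S = -4 + ((-12 - 4*(3 + 3)) + 102) = -4 + ((-12 - 4*6) + 102) = -4 + ((-12 - 24) + 102) = -4 + (-36 + 102) = -4 + 66 = 62)
√(S + y(5, (M*5)*6)) = √(62 + 2*5) = √(62 + 10) = √72 = 6*√2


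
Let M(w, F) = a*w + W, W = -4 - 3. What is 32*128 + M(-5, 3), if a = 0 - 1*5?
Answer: 4114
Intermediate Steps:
a = -5 (a = 0 - 5 = -5)
W = -7
M(w, F) = -7 - 5*w (M(w, F) = -5*w - 7 = -7 - 5*w)
32*128 + M(-5, 3) = 32*128 + (-7 - 5*(-5)) = 4096 + (-7 + 25) = 4096 + 18 = 4114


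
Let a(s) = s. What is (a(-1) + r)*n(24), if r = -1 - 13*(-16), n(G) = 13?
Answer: 2678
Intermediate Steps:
r = 207 (r = -1 + 208 = 207)
(a(-1) + r)*n(24) = (-1 + 207)*13 = 206*13 = 2678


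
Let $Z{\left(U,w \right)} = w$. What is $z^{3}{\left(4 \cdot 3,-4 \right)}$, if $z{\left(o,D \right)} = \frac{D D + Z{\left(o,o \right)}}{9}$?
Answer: $\frac{21952}{729} \approx 30.112$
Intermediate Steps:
$z{\left(o,D \right)} = \frac{o}{9} + \frac{D^{2}}{9}$ ($z{\left(o,D \right)} = \frac{D D + o}{9} = \left(D^{2} + o\right) \frac{1}{9} = \left(o + D^{2}\right) \frac{1}{9} = \frac{o}{9} + \frac{D^{2}}{9}$)
$z^{3}{\left(4 \cdot 3,-4 \right)} = \left(\frac{4 \cdot 3}{9} + \frac{\left(-4\right)^{2}}{9}\right)^{3} = \left(\frac{1}{9} \cdot 12 + \frac{1}{9} \cdot 16\right)^{3} = \left(\frac{4}{3} + \frac{16}{9}\right)^{3} = \left(\frac{28}{9}\right)^{3} = \frac{21952}{729}$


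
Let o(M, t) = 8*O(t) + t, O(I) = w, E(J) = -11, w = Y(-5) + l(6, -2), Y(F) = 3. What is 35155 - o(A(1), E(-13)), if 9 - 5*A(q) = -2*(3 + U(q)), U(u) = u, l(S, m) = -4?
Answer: 35174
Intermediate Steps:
w = -1 (w = 3 - 4 = -1)
A(q) = 3 + 2*q/5 (A(q) = 9/5 - (-2)*(3 + q)/5 = 9/5 - (-6 - 2*q)/5 = 9/5 + (6/5 + 2*q/5) = 3 + 2*q/5)
O(I) = -1
o(M, t) = -8 + t (o(M, t) = 8*(-1) + t = -8 + t)
35155 - o(A(1), E(-13)) = 35155 - (-8 - 11) = 35155 - 1*(-19) = 35155 + 19 = 35174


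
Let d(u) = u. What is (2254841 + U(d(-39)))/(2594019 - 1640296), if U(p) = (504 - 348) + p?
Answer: 2254958/953723 ≈ 2.3644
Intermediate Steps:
U(p) = 156 + p
(2254841 + U(d(-39)))/(2594019 - 1640296) = (2254841 + (156 - 39))/(2594019 - 1640296) = (2254841 + 117)/953723 = 2254958*(1/953723) = 2254958/953723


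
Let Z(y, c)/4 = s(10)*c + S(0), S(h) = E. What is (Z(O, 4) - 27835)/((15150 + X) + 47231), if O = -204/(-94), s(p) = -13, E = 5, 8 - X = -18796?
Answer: -28023/81185 ≈ -0.34517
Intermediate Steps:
X = 18804 (X = 8 - 1*(-18796) = 8 + 18796 = 18804)
S(h) = 5
O = 102/47 (O = -204*(-1/94) = 102/47 ≈ 2.1702)
Z(y, c) = 20 - 52*c (Z(y, c) = 4*(-13*c + 5) = 4*(5 - 13*c) = 20 - 52*c)
(Z(O, 4) - 27835)/((15150 + X) + 47231) = ((20 - 52*4) - 27835)/((15150 + 18804) + 47231) = ((20 - 208) - 27835)/(33954 + 47231) = (-188 - 27835)/81185 = -28023*1/81185 = -28023/81185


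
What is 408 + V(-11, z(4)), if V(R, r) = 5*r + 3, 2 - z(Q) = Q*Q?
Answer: 341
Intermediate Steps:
z(Q) = 2 - Q**2 (z(Q) = 2 - Q*Q = 2 - Q**2)
V(R, r) = 3 + 5*r
408 + V(-11, z(4)) = 408 + (3 + 5*(2 - 1*4**2)) = 408 + (3 + 5*(2 - 1*16)) = 408 + (3 + 5*(2 - 16)) = 408 + (3 + 5*(-14)) = 408 + (3 - 70) = 408 - 67 = 341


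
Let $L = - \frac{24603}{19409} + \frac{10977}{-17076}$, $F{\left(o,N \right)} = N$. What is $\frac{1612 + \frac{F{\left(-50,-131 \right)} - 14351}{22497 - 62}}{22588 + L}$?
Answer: $\frac{3993789943508664}{55980293514709795} \approx 0.071343$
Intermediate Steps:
$L = - \frac{211057807}{110476028}$ ($L = \left(-24603\right) \frac{1}{19409} + 10977 \left(- \frac{1}{17076}\right) = - \frac{24603}{19409} - \frac{3659}{5692} = - \frac{211057807}{110476028} \approx -1.9104$)
$\frac{1612 + \frac{F{\left(-50,-131 \right)} - 14351}{22497 - 62}}{22588 + L} = \frac{1612 + \frac{-131 - 14351}{22497 - 62}}{22588 - \frac{211057807}{110476028}} = \frac{1612 + \frac{-131 - 14351}{22497 - 62}}{\frac{2495221462657}{110476028}} = \left(1612 - \frac{14482}{22497 - 62}\right) \frac{110476028}{2495221462657} = \left(1612 - \frac{14482}{22435}\right) \frac{110476028}{2495221462657} = \frac{36150738}{22435} \cdot \frac{110476028}{2495221462657} = \frac{3993789943508664}{55980293514709795}$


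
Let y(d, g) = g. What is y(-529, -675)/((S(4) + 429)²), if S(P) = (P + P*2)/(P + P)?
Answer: -300/82369 ≈ -0.0036421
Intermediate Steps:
S(P) = 3/2 (S(P) = (P + 2*P)/((2*P)) = (3*P)*(1/(2*P)) = 3/2)
y(-529, -675)/((S(4) + 429)²) = -675/(3/2 + 429)² = -675/((861/2)²) = -675/741321/4 = -675*4/741321 = -300/82369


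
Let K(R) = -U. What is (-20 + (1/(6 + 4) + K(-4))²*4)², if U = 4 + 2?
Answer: 8886361/625 ≈ 14218.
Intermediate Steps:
U = 6
K(R) = -6 (K(R) = -1*6 = -6)
(-20 + (1/(6 + 4) + K(-4))²*4)² = (-20 + (1/(6 + 4) - 6)²*4)² = (-20 + (1/10 - 6)²*4)² = (-20 + (⅒ - 6)²*4)² = (-20 + (-59/10)²*4)² = (-20 + (3481/100)*4)² = (-20 + 3481/25)² = (2981/25)² = 8886361/625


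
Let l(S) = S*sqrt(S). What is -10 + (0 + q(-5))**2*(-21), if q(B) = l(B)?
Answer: 2615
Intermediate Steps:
l(S) = S**(3/2)
q(B) = B**(3/2)
-10 + (0 + q(-5))**2*(-21) = -10 + (0 + (-5)**(3/2))**2*(-21) = -10 + (0 - 5*I*sqrt(5))**2*(-21) = -10 + (-5*I*sqrt(5))**2*(-21) = -10 - 125*(-21) = -10 + 2625 = 2615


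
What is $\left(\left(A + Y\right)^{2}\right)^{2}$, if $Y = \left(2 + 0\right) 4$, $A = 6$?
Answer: $38416$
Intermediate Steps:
$Y = 8$ ($Y = 2 \cdot 4 = 8$)
$\left(\left(A + Y\right)^{2}\right)^{2} = \left(\left(6 + 8\right)^{2}\right)^{2} = \left(14^{2}\right)^{2} = 196^{2} = 38416$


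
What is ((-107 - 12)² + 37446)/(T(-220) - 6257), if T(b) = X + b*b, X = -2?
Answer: 51607/42141 ≈ 1.2246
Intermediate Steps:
T(b) = -2 + b² (T(b) = -2 + b*b = -2 + b²)
((-107 - 12)² + 37446)/(T(-220) - 6257) = ((-107 - 12)² + 37446)/((-2 + (-220)²) - 6257) = ((-119)² + 37446)/((-2 + 48400) - 6257) = (14161 + 37446)/(48398 - 6257) = 51607/42141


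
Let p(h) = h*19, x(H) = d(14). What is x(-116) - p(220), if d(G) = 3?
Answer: -4177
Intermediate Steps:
x(H) = 3
p(h) = 19*h
x(-116) - p(220) = 3 - 19*220 = 3 - 1*4180 = 3 - 4180 = -4177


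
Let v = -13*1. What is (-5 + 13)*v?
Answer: -104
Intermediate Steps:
v = -13
(-5 + 13)*v = (-5 + 13)*(-13) = 8*(-13) = -104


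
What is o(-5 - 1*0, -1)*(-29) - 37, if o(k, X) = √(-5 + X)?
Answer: -37 - 29*I*√6 ≈ -37.0 - 71.035*I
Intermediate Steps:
o(-5 - 1*0, -1)*(-29) - 37 = √(-5 - 1)*(-29) - 37 = √(-6)*(-29) - 37 = (I*√6)*(-29) - 37 = -29*I*√6 - 37 = -37 - 29*I*√6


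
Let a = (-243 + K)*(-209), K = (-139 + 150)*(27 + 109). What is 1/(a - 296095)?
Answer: -1/557972 ≈ -1.7922e-6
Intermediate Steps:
K = 1496 (K = 11*136 = 1496)
a = -261877 (a = (-243 + 1496)*(-209) = 1253*(-209) = -261877)
1/(a - 296095) = 1/(-261877 - 296095) = 1/(-557972) = -1/557972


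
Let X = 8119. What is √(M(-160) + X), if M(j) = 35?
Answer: 3*√906 ≈ 90.300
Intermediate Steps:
√(M(-160) + X) = √(35 + 8119) = √8154 = 3*√906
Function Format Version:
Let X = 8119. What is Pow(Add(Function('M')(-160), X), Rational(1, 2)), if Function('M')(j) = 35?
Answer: Mul(3, Pow(906, Rational(1, 2))) ≈ 90.300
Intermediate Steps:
Pow(Add(Function('M')(-160), X), Rational(1, 2)) = Pow(Add(35, 8119), Rational(1, 2)) = Pow(8154, Rational(1, 2)) = Mul(3, Pow(906, Rational(1, 2)))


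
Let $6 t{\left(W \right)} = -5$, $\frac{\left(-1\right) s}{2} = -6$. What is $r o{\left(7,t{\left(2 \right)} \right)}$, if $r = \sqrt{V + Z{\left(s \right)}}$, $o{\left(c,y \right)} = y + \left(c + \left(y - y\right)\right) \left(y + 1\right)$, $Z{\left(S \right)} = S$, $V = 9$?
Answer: $\frac{\sqrt{21}}{3} \approx 1.5275$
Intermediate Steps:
$s = 12$ ($s = \left(-2\right) \left(-6\right) = 12$)
$t{\left(W \right)} = - \frac{5}{6}$ ($t{\left(W \right)} = \frac{1}{6} \left(-5\right) = - \frac{5}{6}$)
$o{\left(c,y \right)} = y + c \left(1 + y\right)$ ($o{\left(c,y \right)} = y + \left(c + 0\right) \left(1 + y\right) = y + c \left(1 + y\right)$)
$r = \sqrt{21}$ ($r = \sqrt{9 + 12} = \sqrt{21} \approx 4.5826$)
$r o{\left(7,t{\left(2 \right)} \right)} = \sqrt{21} \left(7 - \frac{5}{6} + 7 \left(- \frac{5}{6}\right)\right) = \sqrt{21} \left(7 - \frac{5}{6} - \frac{35}{6}\right) = \sqrt{21} \cdot \frac{1}{3} = \frac{\sqrt{21}}{3}$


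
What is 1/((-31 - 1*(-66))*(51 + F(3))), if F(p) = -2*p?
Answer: 1/1575 ≈ 0.00063492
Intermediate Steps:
1/((-31 - 1*(-66))*(51 + F(3))) = 1/((-31 - 1*(-66))*(51 - 2*3)) = 1/((-31 + 66)*(51 - 6)) = 1/(35*45) = 1/1575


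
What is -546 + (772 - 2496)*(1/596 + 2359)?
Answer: -606052269/149 ≈ -4.0675e+6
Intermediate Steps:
-546 + (772 - 2496)*(1/596 + 2359) = -546 - 1724*(1/596 + 2359) = -546 - 1724*1405965/596 = -546 - 605970915/149 = -606052269/149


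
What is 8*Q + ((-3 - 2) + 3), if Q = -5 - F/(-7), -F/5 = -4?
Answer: -134/7 ≈ -19.143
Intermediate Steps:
F = 20 (F = -5*(-4) = 20)
Q = -15/7 (Q = -5 - 20/(-7) = -5 - 20*(-1)/7 = -5 - 1*(-20/7) = -5 + 20/7 = -15/7 ≈ -2.1429)
8*Q + ((-3 - 2) + 3) = 8*(-15/7) + ((-3 - 2) + 3) = -120/7 + (-5 + 3) = -120/7 - 2 = -134/7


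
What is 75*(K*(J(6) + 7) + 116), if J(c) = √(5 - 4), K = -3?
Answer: 6900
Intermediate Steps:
J(c) = 1 (J(c) = √1 = 1)
75*(K*(J(6) + 7) + 116) = 75*(-3*(1 + 7) + 116) = 75*(-3*8 + 116) = 75*(-24 + 116) = 75*92 = 6900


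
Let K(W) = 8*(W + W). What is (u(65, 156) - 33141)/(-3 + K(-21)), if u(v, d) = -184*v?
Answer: 45101/339 ≈ 133.04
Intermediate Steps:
K(W) = 16*W (K(W) = 8*(2*W) = 16*W)
(u(65, 156) - 33141)/(-3 + K(-21)) = (-184*65 - 33141)/(-3 + 16*(-21)) = (-11960 - 33141)/(-3 - 336) = -45101/(-339) = -45101*(-1/339) = 45101/339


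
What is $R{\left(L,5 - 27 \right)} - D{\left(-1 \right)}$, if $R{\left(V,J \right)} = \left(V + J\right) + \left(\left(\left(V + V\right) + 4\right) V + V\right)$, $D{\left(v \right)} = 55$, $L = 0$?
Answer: $-77$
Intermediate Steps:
$R{\left(V,J \right)} = J + 2 V + V \left(4 + 2 V\right)$ ($R{\left(V,J \right)} = \left(J + V\right) + \left(\left(2 V + 4\right) V + V\right) = \left(J + V\right) + \left(\left(4 + 2 V\right) V + V\right) = \left(J + V\right) + \left(V \left(4 + 2 V\right) + V\right) = \left(J + V\right) + \left(V + V \left(4 + 2 V\right)\right) = J + 2 V + V \left(4 + 2 V\right)$)
$R{\left(L,5 - 27 \right)} - D{\left(-1 \right)} = \left(\left(5 - 27\right) + 2 \cdot 0^{2} + 6 \cdot 0\right) - 55 = \left(-22 + 2 \cdot 0 + 0\right) - 55 = \left(-22 + 0 + 0\right) - 55 = -22 - 55 = -77$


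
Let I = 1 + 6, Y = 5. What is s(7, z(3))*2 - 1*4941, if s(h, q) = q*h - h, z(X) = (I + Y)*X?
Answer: -4451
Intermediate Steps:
I = 7
z(X) = 12*X (z(X) = (7 + 5)*X = 12*X)
s(h, q) = -h + h*q (s(h, q) = h*q - h = -h + h*q)
s(7, z(3))*2 - 1*4941 = (7*(-1 + 12*3))*2 - 1*4941 = (7*(-1 + 36))*2 - 4941 = (7*35)*2 - 4941 = 245*2 - 4941 = 490 - 4941 = -4451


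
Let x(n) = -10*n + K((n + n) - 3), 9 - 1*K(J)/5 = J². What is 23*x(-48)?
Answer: -1115040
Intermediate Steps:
K(J) = 45 - 5*J²
x(n) = 45 - 10*n - 5*(-3 + 2*n)² (x(n) = -10*n + (45 - 5*((n + n) - 3)²) = -10*n + (45 - 5*(2*n - 3)²) = -10*n + (45 - 5*(-3 + 2*n)²) = 45 - 10*n - 5*(-3 + 2*n)²)
23*x(-48) = 23*(10*(-48)*(5 - 2*(-48))) = 23*(10*(-48)*(5 + 96)) = 23*(10*(-48)*101) = 23*(-48480) = -1115040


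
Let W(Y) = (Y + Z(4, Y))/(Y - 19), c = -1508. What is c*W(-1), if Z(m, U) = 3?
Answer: 754/5 ≈ 150.80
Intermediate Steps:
W(Y) = (3 + Y)/(-19 + Y) (W(Y) = (Y + 3)/(Y - 19) = (3 + Y)/(-19 + Y))
c*W(-1) = -1508*(3 - 1)/(-19 - 1) = -1508*2/(-20) = -(-377)*2/5 = -1508*(-⅒) = 754/5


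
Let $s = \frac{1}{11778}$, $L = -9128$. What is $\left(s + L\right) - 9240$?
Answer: $- \frac{216338303}{11778} \approx -18368.0$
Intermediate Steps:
$s = \frac{1}{11778} \approx 8.4904 \cdot 10^{-5}$
$\left(s + L\right) - 9240 = \left(\frac{1}{11778} - 9128\right) - 9240 = - \frac{107509583}{11778} - 9240 = - \frac{216338303}{11778}$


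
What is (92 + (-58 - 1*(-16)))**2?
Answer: 2500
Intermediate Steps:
(92 + (-58 - 1*(-16)))**2 = (92 + (-58 + 16))**2 = (92 - 42)**2 = 50**2 = 2500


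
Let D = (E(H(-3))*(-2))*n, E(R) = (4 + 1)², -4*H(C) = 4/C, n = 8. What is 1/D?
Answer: -1/400 ≈ -0.0025000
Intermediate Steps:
H(C) = -1/C
E(R) = 25 (E(R) = 5² = 25)
D = -400 (D = (25*(-2))*8 = -50*8 = -400)
1/D = 1/(-400) = -1/400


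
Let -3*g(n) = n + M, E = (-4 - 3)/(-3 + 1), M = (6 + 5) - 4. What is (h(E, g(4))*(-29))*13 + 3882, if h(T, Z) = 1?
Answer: 3505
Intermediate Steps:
M = 7 (M = 11 - 4 = 7)
E = 7/2 (E = -7/(-2) = -7*(-1/2) = 7/2 ≈ 3.5000)
g(n) = -7/3 - n/3 (g(n) = -(n + 7)/3 = -(7 + n)/3 = -7/3 - n/3)
(h(E, g(4))*(-29))*13 + 3882 = (1*(-29))*13 + 3882 = -29*13 + 3882 = -377 + 3882 = 3505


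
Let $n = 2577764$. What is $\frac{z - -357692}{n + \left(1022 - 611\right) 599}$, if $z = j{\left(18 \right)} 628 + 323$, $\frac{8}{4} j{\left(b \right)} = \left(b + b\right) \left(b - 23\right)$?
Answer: $\frac{301495}{2823953} \approx 0.10676$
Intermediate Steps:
$j{\left(b \right)} = b \left(-23 + b\right)$ ($j{\left(b \right)} = \frac{\left(b + b\right) \left(b - 23\right)}{2} = \frac{2 b \left(-23 + b\right)}{2} = b \left(-23 + b\right)$)
$z = -56197$ ($z = 18 \left(-23 + 18\right) 628 + 323 = 18 \left(-5\right) 628 + 323 = \left(-90\right) 628 + 323 = -56520 + 323 = -56197$)
$\frac{z - -357692}{n + \left(1022 - 611\right) 599} = \frac{-56197 - -357692}{2577764 + \left(1022 - 611\right) 599} = \frac{-56197 + 357692}{2577764 + 411 \cdot 599} = \frac{301495}{2577764 + 246189} = \frac{301495}{2823953}$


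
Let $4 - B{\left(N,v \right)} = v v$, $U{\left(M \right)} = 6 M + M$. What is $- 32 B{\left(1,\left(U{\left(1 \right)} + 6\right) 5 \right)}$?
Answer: $135072$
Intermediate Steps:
$U{\left(M \right)} = 7 M$
$B{\left(N,v \right)} = 4 - v^{2}$ ($B{\left(N,v \right)} = 4 - v v = 4 - v^{2}$)
$- 32 B{\left(1,\left(U{\left(1 \right)} + 6\right) 5 \right)} = - 32 \left(4 - \left(\left(7 \cdot 1 + 6\right) 5\right)^{2}\right) = - 32 \left(4 - \left(\left(7 + 6\right) 5\right)^{2}\right) = - 32 \left(4 - \left(13 \cdot 5\right)^{2}\right) = - 32 \left(4 - 65^{2}\right) = - 32 \left(4 - 4225\right) = \left(-32\right) \left(-4221\right) = 135072$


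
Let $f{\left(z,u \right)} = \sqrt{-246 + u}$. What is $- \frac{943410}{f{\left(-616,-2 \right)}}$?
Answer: $\frac{471705 i \sqrt{62}}{62} \approx 59907.0 i$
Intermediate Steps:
$- \frac{943410}{f{\left(-616,-2 \right)}} = - \frac{943410}{\sqrt{-246 - 2}} = - \frac{943410}{\sqrt{-248}} = - \frac{943410}{2 i \sqrt{62}} = - 943410 \left(- \frac{i \sqrt{62}}{124}\right) = \frac{471705 i \sqrt{62}}{62}$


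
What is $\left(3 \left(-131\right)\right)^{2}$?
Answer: $154449$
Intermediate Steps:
$\left(3 \left(-131\right)\right)^{2} = \left(-393\right)^{2} = 154449$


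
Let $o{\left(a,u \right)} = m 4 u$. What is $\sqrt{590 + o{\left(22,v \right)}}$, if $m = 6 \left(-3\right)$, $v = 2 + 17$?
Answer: $i \sqrt{778} \approx 27.893 i$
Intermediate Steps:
$v = 19$
$m = -18$
$o{\left(a,u \right)} = - 72 u$ ($o{\left(a,u \right)} = \left(-18\right) 4 u = - 72 u$)
$\sqrt{590 + o{\left(22,v \right)}} = \sqrt{590 - 1368} = \sqrt{-778} = i \sqrt{778}$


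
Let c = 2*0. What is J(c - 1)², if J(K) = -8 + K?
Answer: 81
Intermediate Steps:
c = 0
J(c - 1)² = (-8 + (0 - 1))² = (-8 - 1)² = (-9)² = 81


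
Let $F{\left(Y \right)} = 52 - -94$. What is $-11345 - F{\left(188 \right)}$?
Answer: $-11491$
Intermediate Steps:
$F{\left(Y \right)} = 146$ ($F{\left(Y \right)} = 52 + 94 = 146$)
$-11345 - F{\left(188 \right)} = -11345 - 146 = -11491$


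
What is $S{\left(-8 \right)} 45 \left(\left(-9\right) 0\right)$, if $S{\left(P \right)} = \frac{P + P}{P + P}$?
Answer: $0$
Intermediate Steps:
$S{\left(P \right)} = 1$ ($S{\left(P \right)} = \frac{2 P}{2 P} = 2 P \frac{1}{2 P} = 1$)
$S{\left(-8 \right)} 45 \left(\left(-9\right) 0\right) = 1 \cdot 45 \left(\left(-9\right) 0\right) = 45 \cdot 0 = 0$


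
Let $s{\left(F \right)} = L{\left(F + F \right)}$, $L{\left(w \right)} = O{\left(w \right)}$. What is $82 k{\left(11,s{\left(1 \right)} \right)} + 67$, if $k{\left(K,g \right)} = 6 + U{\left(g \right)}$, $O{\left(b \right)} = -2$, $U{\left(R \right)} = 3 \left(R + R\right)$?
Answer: $-425$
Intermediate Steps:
$U{\left(R \right)} = 6 R$ ($U{\left(R \right)} = 3 \cdot 2 R = 6 R$)
$L{\left(w \right)} = -2$
$s{\left(F \right)} = -2$
$k{\left(K,g \right)} = 6 + 6 g$
$82 k{\left(11,s{\left(1 \right)} \right)} + 67 = 82 \left(6 + 6 \left(-2\right)\right) + 67 = 82 \left(6 - 12\right) + 67 = 82 \left(-6\right) + 67 = -492 + 67 = -425$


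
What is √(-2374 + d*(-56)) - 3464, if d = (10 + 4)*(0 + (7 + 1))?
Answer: -3464 + I*√8646 ≈ -3464.0 + 92.984*I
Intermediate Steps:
d = 112 (d = 14*(0 + 8) = 14*8 = 112)
√(-2374 + d*(-56)) - 3464 = √(-2374 + 112*(-56)) - 3464 = √(-2374 - 6272) - 3464 = √(-8646) - 3464 = I*√8646 - 3464 = -3464 + I*√8646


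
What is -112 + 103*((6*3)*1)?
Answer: 1742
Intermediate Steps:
-112 + 103*((6*3)*1) = -112 + 103*(18*1) = -112 + 103*18 = -112 + 1854 = 1742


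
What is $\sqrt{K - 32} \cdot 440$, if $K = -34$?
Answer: $440 i \sqrt{66} \approx 3574.6 i$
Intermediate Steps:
$\sqrt{K - 32} \cdot 440 = \sqrt{-34 - 32} \cdot 440 = \sqrt{-66} \cdot 440 = i \sqrt{66} \cdot 440 = 440 i \sqrt{66}$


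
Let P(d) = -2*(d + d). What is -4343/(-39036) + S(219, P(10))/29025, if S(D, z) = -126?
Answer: 1495519/13987900 ≈ 0.10692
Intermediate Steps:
P(d) = -4*d
-4343/(-39036) + S(219, P(10))/29025 = -4343/(-39036) - 126/29025 = -4343*(-1/39036) - 126*1/29025 = 4343/39036 - 14/3225 = 1495519/13987900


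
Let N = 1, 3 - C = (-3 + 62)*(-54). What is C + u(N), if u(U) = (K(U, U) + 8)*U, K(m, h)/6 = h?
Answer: 3203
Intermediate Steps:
C = 3189 (C = 3 - (-3 + 62)*(-54) = 3 - 59*(-54) = 3 - 1*(-3186) = 3 + 3186 = 3189)
K(m, h) = 6*h
u(U) = U*(8 + 6*U) (u(U) = (6*U + 8)*U = (8 + 6*U)*U = U*(8 + 6*U))
C + u(N) = 3189 + 2*1*(4 + 3*1) = 3189 + 2*1*(4 + 3) = 3189 + 2*1*7 = 3189 + 14 = 3203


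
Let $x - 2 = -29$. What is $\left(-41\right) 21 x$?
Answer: $23247$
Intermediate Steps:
$x = -27$ ($x = 2 - 29 = -27$)
$\left(-41\right) 21 x = \left(-41\right) 21 \left(-27\right) = \left(-861\right) \left(-27\right) = 23247$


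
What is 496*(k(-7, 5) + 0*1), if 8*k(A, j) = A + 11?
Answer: 248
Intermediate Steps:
k(A, j) = 11/8 + A/8 (k(A, j) = (A + 11)/8 = (11 + A)/8 = 11/8 + A/8)
496*(k(-7, 5) + 0*1) = 496*((11/8 + (⅛)*(-7)) + 0*1) = 496*((11/8 - 7/8) + 0) = 496*(½ + 0) = 496*(½) = 248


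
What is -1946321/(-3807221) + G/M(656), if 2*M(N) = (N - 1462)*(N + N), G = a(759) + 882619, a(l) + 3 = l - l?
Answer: -291403023735/251626850332 ≈ -1.1581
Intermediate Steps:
a(l) = -3 (a(l) = -3 + (l - l) = -3 + 0 = -3)
G = 882616 (G = -3 + 882619 = 882616)
M(N) = N*(-1462 + N) (M(N) = ((N - 1462)*(N + N))/2 = ((-1462 + N)*(2*N))/2 = (2*N*(-1462 + N))/2 = N*(-1462 + N))
-1946321/(-3807221) + G/M(656) = -1946321/(-3807221) + 882616/((656*(-1462 + 656))) = -1946321*(-1/3807221) + 882616/((656*(-806))) = 1946321/3807221 + 882616/(-528736) = 1946321/3807221 + 882616*(-1/528736) = 1946321/3807221 - 110327/66092 = -291403023735/251626850332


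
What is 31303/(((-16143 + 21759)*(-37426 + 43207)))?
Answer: 31303/32466096 ≈ 0.00096417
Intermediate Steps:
31303/(((-16143 + 21759)*(-37426 + 43207))) = 31303/((5616*5781)) = 31303/32466096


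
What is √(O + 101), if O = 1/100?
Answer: √10101/10 ≈ 10.050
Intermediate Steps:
O = 1/100 ≈ 0.010000
√(O + 101) = √(1/100 + 101) = √(10101/100) = √10101/10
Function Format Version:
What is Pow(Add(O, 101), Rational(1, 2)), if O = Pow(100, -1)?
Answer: Mul(Rational(1, 10), Pow(10101, Rational(1, 2))) ≈ 10.050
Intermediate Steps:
O = Rational(1, 100) ≈ 0.010000
Pow(Add(O, 101), Rational(1, 2)) = Pow(Add(Rational(1, 100), 101), Rational(1, 2)) = Pow(Rational(10101, 100), Rational(1, 2)) = Mul(Rational(1, 10), Pow(10101, Rational(1, 2)))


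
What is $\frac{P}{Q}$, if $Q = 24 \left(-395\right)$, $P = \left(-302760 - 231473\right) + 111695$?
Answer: $\frac{70423}{1580} \approx 44.572$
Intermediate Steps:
$P = -422538$ ($P = \left(-302760 - 231473\right) + 111695 = -534233 + 111695 = -422538$)
$Q = -9480$
$\frac{P}{Q} = - \frac{422538}{-9480} = \left(-422538\right) \left(- \frac{1}{9480}\right) = \frac{70423}{1580}$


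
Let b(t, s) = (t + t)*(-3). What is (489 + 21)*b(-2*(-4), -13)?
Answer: -24480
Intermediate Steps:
b(t, s) = -6*t (b(t, s) = (2*t)*(-3) = -6*t)
(489 + 21)*b(-2*(-4), -13) = (489 + 21)*(-(-12)*(-4)) = 510*(-6*8) = 510*(-48) = -24480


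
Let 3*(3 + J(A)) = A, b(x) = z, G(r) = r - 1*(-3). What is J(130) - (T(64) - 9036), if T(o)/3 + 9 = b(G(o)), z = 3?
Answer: 27283/3 ≈ 9094.3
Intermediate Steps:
G(r) = 3 + r (G(r) = r + 3 = 3 + r)
b(x) = 3
T(o) = -18 (T(o) = -27 + 3*3 = -27 + 9 = -18)
J(A) = -3 + A/3
J(130) - (T(64) - 9036) = (-3 + (1/3)*130) - (-18 - 9036) = (-3 + 130/3) - 1*(-9054) = 121/3 + 9054 = 27283/3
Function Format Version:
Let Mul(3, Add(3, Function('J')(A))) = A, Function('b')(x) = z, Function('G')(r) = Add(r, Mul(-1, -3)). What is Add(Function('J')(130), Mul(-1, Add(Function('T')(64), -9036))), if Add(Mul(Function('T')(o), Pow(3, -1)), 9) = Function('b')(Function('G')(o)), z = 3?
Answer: Rational(27283, 3) ≈ 9094.3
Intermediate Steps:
Function('G')(r) = Add(3, r) (Function('G')(r) = Add(r, 3) = Add(3, r))
Function('b')(x) = 3
Function('T')(o) = -18 (Function('T')(o) = Add(-27, Mul(3, 3)) = Add(-27, 9) = -18)
Function('J')(A) = Add(-3, Mul(Rational(1, 3), A))
Add(Function('J')(130), Mul(-1, Add(Function('T')(64), -9036))) = Add(Add(-3, Mul(Rational(1, 3), 130)), Mul(-1, Add(-18, -9036))) = Add(Add(-3, Rational(130, 3)), Mul(-1, -9054)) = Add(Rational(121, 3), 9054) = Rational(27283, 3)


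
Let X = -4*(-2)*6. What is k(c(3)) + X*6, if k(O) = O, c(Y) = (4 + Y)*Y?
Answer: 309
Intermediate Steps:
c(Y) = Y*(4 + Y)
X = 48 (X = 8*6 = 48)
k(c(3)) + X*6 = 3*(4 + 3) + 48*6 = 3*7 + 288 = 21 + 288 = 309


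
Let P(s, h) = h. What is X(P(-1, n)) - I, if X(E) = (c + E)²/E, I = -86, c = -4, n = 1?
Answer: 95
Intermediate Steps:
X(E) = (-4 + E)²/E
X(P(-1, n)) - I = (-4 + 1)²/1 - 1*(-86) = 1*(-3)² + 86 = 1*9 + 86 = 9 + 86 = 95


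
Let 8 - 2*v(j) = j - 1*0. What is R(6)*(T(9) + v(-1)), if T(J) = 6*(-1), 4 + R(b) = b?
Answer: -3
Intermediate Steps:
R(b) = -4 + b
T(J) = -6
v(j) = 4 - j/2 (v(j) = 4 - (j - 1*0)/2 = 4 - (j + 0)/2 = 4 - j/2)
R(6)*(T(9) + v(-1)) = (-4 + 6)*(-6 + (4 - 1/2*(-1))) = 2*(-6 + (4 + 1/2)) = 2*(-6 + 9/2) = 2*(-3/2) = -3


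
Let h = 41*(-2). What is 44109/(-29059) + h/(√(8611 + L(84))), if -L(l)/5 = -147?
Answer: -44109/29059 - 41*√9346/4673 ≈ -2.3661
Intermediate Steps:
L(l) = 735 (L(l) = -5*(-147) = 735)
h = -82
44109/(-29059) + h/(√(8611 + L(84))) = 44109/(-29059) - 82/√(8611 + 735) = 44109*(-1/29059) - 82*√9346/9346 = -44109/29059 - 41*√9346/4673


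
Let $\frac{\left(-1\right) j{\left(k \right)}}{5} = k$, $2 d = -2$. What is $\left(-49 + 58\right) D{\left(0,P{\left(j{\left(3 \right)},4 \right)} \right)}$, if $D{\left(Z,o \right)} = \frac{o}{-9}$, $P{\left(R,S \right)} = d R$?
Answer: $-15$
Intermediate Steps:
$d = -1$ ($d = \frac{1}{2} \left(-2\right) = -1$)
$j{\left(k \right)} = - 5 k$
$P{\left(R,S \right)} = - R$
$D{\left(Z,o \right)} = - \frac{o}{9}$ ($D{\left(Z,o \right)} = o \left(- \frac{1}{9}\right) = - \frac{o}{9}$)
$\left(-49 + 58\right) D{\left(0,P{\left(j{\left(3 \right)},4 \right)} \right)} = \left(-49 + 58\right) \left(- \frac{\left(-1\right) \left(\left(-5\right) 3\right)}{9}\right) = 9 \left(- \frac{\left(-1\right) \left(-15\right)}{9}\right) = 9 \left(\left(- \frac{1}{9}\right) 15\right) = 9 \left(- \frac{5}{3}\right) = -15$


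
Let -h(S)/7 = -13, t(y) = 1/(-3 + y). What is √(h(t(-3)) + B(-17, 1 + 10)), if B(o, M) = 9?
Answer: 10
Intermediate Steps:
h(S) = 91 (h(S) = -7*(-13) = 91)
√(h(t(-3)) + B(-17, 1 + 10)) = √(91 + 9) = √100 = 10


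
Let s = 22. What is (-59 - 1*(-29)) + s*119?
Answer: 2588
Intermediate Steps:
(-59 - 1*(-29)) + s*119 = (-59 - 1*(-29)) + 22*119 = (-59 + 29) + 2618 = -30 + 2618 = 2588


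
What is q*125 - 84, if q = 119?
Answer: 14791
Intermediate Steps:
q*125 - 84 = 119*125 - 84 = 14875 - 84 = 14791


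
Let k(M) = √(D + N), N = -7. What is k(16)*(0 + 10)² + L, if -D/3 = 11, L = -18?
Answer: -18 + 200*I*√10 ≈ -18.0 + 632.46*I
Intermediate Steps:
D = -33 (D = -3*11 = -33)
k(M) = 2*I*√10 (k(M) = √(-33 - 7) = √(-40) = 2*I*√10)
k(16)*(0 + 10)² + L = (2*I*√10)*(0 + 10)² - 18 = (2*I*√10)*10² - 18 = (2*I*√10)*100 - 18 = 200*I*√10 - 18 = -18 + 200*I*√10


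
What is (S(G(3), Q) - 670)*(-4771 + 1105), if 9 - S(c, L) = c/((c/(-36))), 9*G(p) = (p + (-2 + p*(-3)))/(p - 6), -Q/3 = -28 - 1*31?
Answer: 2291250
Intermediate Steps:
Q = 177 (Q = -3*(-28 - 1*31) = -3*(-28 - 31) = -3*(-59) = 177)
G(p) = (-2 - 2*p)/(9*(-6 + p)) (G(p) = ((p + (-2 + p*(-3)))/(p - 6))/9 = ((p + (-2 - 3*p))/(-6 + p))/9 = ((-2 - 2*p)/(-6 + p))/9 = (-2 - 2*p)/(9*(-6 + p)))
S(c, L) = 45 (S(c, L) = 9 - c/(c/(-36)) = 9 - c/(c*(-1/36)) = 9 - c/((-c/36)) = 9 - c*(-36/c) = 9 - 1*(-36) = 9 + 36 = 45)
(S(G(3), Q) - 670)*(-4771 + 1105) = (45 - 670)*(-4771 + 1105) = -625*(-3666) = 2291250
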